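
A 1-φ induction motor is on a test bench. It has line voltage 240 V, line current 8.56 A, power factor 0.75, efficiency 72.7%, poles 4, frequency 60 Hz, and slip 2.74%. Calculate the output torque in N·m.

6.11 N·m

P_in = V·I·cosφ = 240 × 8.56 × 0.75 = 1541 W
P_out = η·P_in = 0.727 × 1541 = 1120 W
n_s = 120×60/4 = 1800 rpm; n = 1800×(1−0.0274) = 1751 rpm
ω = 2π×1751/60 = 183.4 rad/s
τ = P_out/ω = 1120/183.4 = 6.11 N·m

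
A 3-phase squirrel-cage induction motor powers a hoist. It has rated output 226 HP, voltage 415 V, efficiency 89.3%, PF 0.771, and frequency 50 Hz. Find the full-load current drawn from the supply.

341 A

P_out = 226 × 746 = 168596 W
P_in = P_out / η = 168596 / 0.893 = 188797 W
I_L = P_in / (√3·V_L·cosφ) = 188797 / (1.732 × 415 × 0.771) = 341 A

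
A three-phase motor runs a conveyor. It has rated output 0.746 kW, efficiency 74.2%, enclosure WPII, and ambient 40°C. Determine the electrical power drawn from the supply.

1.01 kW

P_out = 746 W
P_in = P_out/η = 746/0.742 = 1005 W = 1.01 kW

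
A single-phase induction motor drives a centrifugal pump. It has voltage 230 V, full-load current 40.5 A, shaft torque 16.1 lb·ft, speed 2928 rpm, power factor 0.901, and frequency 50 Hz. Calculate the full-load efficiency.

79.7 %

τ = 16.1 lb·ft × 1.356 = 21.83 N·m
ω = 2π × 2928/60 = 306.6 rad/s; P_out = τω = 21.83 × 306.6 = 6693 W
P_in = V·I·cosφ = 230 × 40.5 × 0.901 = 8393 W
η = P_out / P_in = 6693 / 8393 = 0.797 = 79.7%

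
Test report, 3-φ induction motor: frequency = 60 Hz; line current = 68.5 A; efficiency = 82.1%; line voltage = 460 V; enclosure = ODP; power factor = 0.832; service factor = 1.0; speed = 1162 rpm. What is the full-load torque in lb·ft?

P_in = √3·V·I·cosφ = 1.732 × 460 × 68.5 × 0.832 = 45407 W
P_out = η·P_in = 0.821 × 45407 = 37279 W
n = 1162 rpm
ω = 2π×1162/60 = 121.7 rad/s
τ = P_out/ω = 37279/121.7 = 306.3 N·m
In lb·ft: 306.3/1.356 = 226 lb·ft

226 lb·ft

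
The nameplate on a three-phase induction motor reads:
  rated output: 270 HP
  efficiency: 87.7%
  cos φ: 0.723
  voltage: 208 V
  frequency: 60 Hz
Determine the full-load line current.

882 A

P_out = 270 × 746 = 201420 W
P_in = P_out / η = 201420 / 0.877 = 229669 W
I_L = P_in / (√3·V_L·cosφ) = 229669 / (1.732 × 208 × 0.723) = 882 A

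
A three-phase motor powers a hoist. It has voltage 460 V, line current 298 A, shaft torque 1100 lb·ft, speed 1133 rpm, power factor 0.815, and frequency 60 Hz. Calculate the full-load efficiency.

τ = 1100 lb·ft × 1.356 = 1492 N·m
ω = 2π × 1133/60 = 118.6 rad/s; P_out = τω = 1492 × 118.6 = 176951 W
P_in = √3·V_L·I_L·cosφ = 1.732 × 460 × 298 × 0.815 = 193499 W
η = P_out / P_in = 176951 / 193499 = 0.914 = 91.4%

91.4 %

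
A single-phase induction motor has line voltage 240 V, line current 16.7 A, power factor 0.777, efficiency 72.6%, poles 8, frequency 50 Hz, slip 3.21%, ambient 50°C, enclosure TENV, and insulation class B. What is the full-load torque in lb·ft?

21.9 lb·ft

P_in = V·I·cosφ = 240 × 16.7 × 0.777 = 3114 W
P_out = η·P_in = 0.726 × 3114 = 2261 W
n_s = 120×50/8 = 750 rpm; n = 750×(1−0.0321) = 726 rpm
ω = 2π×726/60 = 76.03 rad/s
τ = P_out/ω = 2261/76.03 = 29.74 N·m
In lb·ft: 29.74/1.356 = 21.9 lb·ft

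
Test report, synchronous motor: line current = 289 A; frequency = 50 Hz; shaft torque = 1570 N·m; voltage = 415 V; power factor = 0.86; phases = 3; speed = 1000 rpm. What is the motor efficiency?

ω = 2π × 1000/60 = 104.7 rad/s; P_out = τω = 1570 × 104.7 = 164379 W
P_in = √3·V_L·I_L·cosφ = 1.732 × 415 × 289 × 0.86 = 178646 W
η = P_out / P_in = 164379 / 178646 = 0.920 = 92.0%

92.0 %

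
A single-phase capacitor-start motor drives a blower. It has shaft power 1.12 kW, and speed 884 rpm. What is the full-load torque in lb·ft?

ω = 2π × 884/60 = 92.57 rad/s
τ = P/ω = 1120/92.57 = 12.1 N·m
In lb·ft: 12.1/1.356 = 8.92 lb·ft

8.92 lb·ft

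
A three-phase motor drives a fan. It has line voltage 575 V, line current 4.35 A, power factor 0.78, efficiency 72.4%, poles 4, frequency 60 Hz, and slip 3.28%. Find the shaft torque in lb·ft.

P_in = √3·V·I·cosφ = 1.732 × 575 × 4.35 × 0.78 = 3379 W
P_out = η·P_in = 0.724 × 3379 = 2446 W
n_s = 120×60/4 = 1800 rpm; n = 1800×(1−0.0328) = 1741 rpm
ω = 2π×1741/60 = 182.3 rad/s
τ = P_out/ω = 2446/182.3 = 13.42 N·m
In lb·ft: 13.42/1.356 = 9.9 lb·ft

9.9 lb·ft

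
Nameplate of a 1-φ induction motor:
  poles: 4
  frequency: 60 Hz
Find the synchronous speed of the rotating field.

n_s = 120f/p = 120×60/4 = 1800 rpm

1800 rpm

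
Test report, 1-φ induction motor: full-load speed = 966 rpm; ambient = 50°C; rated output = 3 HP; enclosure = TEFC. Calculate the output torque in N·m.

P_out = 3 × 746 = 2238 W
ω = 2π × 966/60 = 101.2 rad/s
τ = P_out/ω = 2238/101.2 = 22.1 N·m

22.1 N·m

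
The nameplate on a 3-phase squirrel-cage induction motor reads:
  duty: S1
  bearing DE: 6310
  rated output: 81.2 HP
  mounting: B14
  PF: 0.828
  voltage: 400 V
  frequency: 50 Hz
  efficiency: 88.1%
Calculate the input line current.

P_out = 81.2 × 746 = 60575 W
P_in = P_out / η = 60575 / 0.881 = 68757 W
I_L = P_in / (√3·V_L·cosφ) = 68757 / (1.732 × 400 × 0.828) = 120 A

120 A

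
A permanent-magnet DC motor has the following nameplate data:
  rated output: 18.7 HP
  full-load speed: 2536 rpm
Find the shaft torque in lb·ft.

P_out = 18.7 × 746 = 13950 W
ω = 2π × 2536/60 = 265.6 rad/s
τ = P_out/ω = 13950/265.6 = 52.52 N·m
In lb·ft: 52.52/1.356 = 38.7 lb·ft

38.7 lb·ft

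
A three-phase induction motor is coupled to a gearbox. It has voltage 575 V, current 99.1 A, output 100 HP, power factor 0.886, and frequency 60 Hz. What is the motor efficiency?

P_out = 100 × 746 = 74600 W
P_in = √3·V_L·I_L·cosφ = 1.732 × 575 × 99.1 × 0.886 = 87443 W
η = P_out / P_in = 74600 / 87443 = 0.853 = 85.3%

85.3 %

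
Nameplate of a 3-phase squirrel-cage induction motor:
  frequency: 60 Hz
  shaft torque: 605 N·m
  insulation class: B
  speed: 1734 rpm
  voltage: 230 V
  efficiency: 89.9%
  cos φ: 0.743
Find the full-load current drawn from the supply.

ω = 2π×1734/60 = 181.6 rad/s; P_out = τω = 605 × 181.6 = 109868 W
P_in = P_out / η = 109868 / 0.899 = 122211 W
I_L = P_in / (√3·V_L·cosφ) = 122211 / (1.732 × 230 × 0.743) = 413 A

413 A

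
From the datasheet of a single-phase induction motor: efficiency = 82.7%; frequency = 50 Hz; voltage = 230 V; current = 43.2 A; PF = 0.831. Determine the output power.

P_in = V·I·cosφ = 230 × 43.2 × 0.831 = 8257 W
P_out = η·P_in = 0.827 × 8257 = 6829 W

6.83 kW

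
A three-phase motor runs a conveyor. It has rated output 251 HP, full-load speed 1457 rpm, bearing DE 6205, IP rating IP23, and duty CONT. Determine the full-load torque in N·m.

P_out = 251 × 746 = 187246 W
ω = 2π × 1457/60 = 152.6 rad/s
τ = P_out/ω = 187246/152.6 = 1230 N·m

1230 N·m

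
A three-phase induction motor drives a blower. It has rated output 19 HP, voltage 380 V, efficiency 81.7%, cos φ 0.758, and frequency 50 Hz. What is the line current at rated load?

P_out = 19 × 746 = 14174 W
P_in = P_out / η = 14174 / 0.817 = 17349 W
I_L = P_in / (√3·V_L·cosφ) = 17349 / (1.732 × 380 × 0.758) = 34.8 A

34.8 A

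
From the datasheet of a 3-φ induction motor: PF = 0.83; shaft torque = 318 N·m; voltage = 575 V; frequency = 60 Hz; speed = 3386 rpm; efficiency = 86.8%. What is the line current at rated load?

157 A

ω = 2π×3386/60 = 354.6 rad/s; P_out = τω = 318 × 354.6 = 112763 W
P_in = P_out / η = 112763 / 0.868 = 129911 W
I_L = P_in / (√3·V_L·cosφ) = 129911 / (1.732 × 575 × 0.83) = 157 A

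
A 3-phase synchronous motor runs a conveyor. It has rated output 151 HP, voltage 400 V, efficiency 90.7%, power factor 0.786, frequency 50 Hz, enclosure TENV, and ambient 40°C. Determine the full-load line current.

P_out = 151 × 746 = 112646 W
P_in = P_out / η = 112646 / 0.907 = 124196 W
I_L = P_in / (√3·V_L·cosφ) = 124196 / (1.732 × 400 × 0.786) = 228 A

228 A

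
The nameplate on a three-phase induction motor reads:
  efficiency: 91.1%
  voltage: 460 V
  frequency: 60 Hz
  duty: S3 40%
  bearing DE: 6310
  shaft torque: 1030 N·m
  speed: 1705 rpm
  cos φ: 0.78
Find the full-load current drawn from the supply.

ω = 2π×1705/60 = 178.5 rad/s; P_out = τω = 1030 × 178.5 = 183855 W
P_in = P_out / η = 183855 / 0.911 = 201817 W
I_L = P_in / (√3·V_L·cosφ) = 201817 / (1.732 × 460 × 0.78) = 325 A

325 A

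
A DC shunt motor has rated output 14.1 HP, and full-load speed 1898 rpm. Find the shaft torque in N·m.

52.9 N·m

P_out = 14.1 × 746 = 10519 W
ω = 2π × 1898/60 = 198.8 rad/s
τ = P_out/ω = 10519/198.8 = 52.9 N·m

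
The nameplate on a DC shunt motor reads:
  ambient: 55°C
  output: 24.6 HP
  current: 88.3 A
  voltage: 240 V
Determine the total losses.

2840 W

P_in = V·I = 240×88.3 = 21192 W
P_out = 24.6×746 = 18352 W
Losses = P_in − P_out = 21192 − 18352 = 2840 W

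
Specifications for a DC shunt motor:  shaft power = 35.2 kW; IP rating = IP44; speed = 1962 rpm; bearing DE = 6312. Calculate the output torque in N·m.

171 N·m

ω = 2π × 1962/60 = 205.5 rad/s
τ = P/ω = 35200/205.5 = 171 N·m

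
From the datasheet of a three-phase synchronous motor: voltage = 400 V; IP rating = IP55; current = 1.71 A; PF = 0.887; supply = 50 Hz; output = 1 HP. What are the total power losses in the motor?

305 W

P_in = √3·V·I·cosφ = 1.732×400×1.71×0.887 = 1051 W
P_out = 1×746 = 746 W
Losses = P_in − P_out = 1051 − 746 = 305 W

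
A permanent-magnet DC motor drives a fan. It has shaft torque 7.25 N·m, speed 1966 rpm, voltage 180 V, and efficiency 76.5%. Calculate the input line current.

ω = 2π×1966/60 = 205.9 rad/s; P_out = τω = 7.25 × 205.9 = 1493 W
P_in = P_out / η = 1493 / 0.765 = 1952 W
I = P_in / V = 1952 / 180 = 10.8 A

10.8 A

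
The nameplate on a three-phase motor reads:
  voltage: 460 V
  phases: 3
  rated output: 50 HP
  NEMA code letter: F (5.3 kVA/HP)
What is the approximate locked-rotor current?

333 A

S_LR = 5.3 × 50 = 265 kVA
I_LR = S_LR/(√3·V_L) = 265000/(1.732×460) = 333 A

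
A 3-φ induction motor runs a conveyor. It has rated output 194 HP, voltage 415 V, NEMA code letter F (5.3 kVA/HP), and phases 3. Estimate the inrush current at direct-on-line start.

1430 A

S_LR = 5.3 × 194 = 1028.2 kVA
I_LR = S_LR/(√3·V_L) = 1028200/(1.732×415) = 1430 A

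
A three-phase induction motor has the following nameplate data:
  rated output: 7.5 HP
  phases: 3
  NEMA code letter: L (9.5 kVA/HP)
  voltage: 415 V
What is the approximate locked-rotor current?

S_LR = 9.5 × 7.5 = 71.25 kVA
I_LR = S_LR/(√3·V_L) = 71250/(1.732×415) = 99.1 A

99.1 A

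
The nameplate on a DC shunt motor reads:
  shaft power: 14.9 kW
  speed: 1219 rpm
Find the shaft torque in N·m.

ω = 2π × 1219/60 = 127.7 rad/s
τ = P/ω = 14900/127.7 = 117 N·m

117 N·m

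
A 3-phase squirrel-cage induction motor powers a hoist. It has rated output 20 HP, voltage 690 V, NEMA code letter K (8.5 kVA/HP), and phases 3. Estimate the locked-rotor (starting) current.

S_LR = 8.5 × 20 = 170 kVA
I_LR = S_LR/(√3·V_L) = 170000/(1.732×690) = 142 A

142 A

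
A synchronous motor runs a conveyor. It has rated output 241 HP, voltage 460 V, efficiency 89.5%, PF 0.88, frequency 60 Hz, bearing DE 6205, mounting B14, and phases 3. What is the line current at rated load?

287 A

P_out = 241 × 746 = 179786 W
P_in = P_out / η = 179786 / 0.895 = 200878 W
I_L = P_in / (√3·V_L·cosφ) = 200878 / (1.732 × 460 × 0.88) = 287 A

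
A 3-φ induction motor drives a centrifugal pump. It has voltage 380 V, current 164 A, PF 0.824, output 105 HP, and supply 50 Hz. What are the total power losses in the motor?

10600 W

P_in = √3·V·I·cosφ = 1.732×380×164×0.824 = 88941 W
P_out = 105×746 = 78330 W
Losses = P_in − P_out = 88941 − 78330 = 10611 W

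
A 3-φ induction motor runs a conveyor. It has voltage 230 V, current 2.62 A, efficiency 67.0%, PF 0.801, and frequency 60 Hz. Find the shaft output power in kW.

0.56 kW

P_in = √3·V·I·cosφ = 1.732 × 230 × 2.62 × 0.801 = 836 W
P_out = η·P_in = 0.67 × 836 = 560 W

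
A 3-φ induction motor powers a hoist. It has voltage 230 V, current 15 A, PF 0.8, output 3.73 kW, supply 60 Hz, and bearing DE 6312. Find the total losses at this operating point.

P_in = √3·V·I·cosφ = 1.732×230×15×0.8 = 4780 W
P_out = 3730 W
Losses = P_in − P_out = 4780 − 3730 = 1050 W

1.05 kW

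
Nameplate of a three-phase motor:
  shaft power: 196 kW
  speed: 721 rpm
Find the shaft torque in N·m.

2600 N·m

ω = 2π × 721/60 = 75.5 rad/s
τ = P/ω = 196000/75.5 = 2600 N·m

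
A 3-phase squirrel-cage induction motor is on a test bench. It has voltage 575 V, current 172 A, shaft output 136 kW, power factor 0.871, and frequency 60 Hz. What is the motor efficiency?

91.2 %

P_out = 136 kW = 136000 W
P_in = √3·V_L·I_L·cosφ = 1.732 × 575 × 172 × 0.871 = 149198 W
η = P_out / P_in = 136000 / 149198 = 0.912 = 91.2%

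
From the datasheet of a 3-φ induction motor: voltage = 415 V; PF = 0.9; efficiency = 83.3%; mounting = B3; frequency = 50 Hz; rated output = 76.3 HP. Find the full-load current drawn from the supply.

106 A

P_out = 76.3 × 746 = 56920 W
P_in = P_out / η = 56920 / 0.833 = 68331 W
I_L = P_in / (√3·V_L·cosφ) = 68331 / (1.732 × 415 × 0.9) = 106 A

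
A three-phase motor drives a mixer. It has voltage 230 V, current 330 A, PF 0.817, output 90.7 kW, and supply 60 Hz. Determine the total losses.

16.7 kW

P_in = √3·V·I·cosφ = 1.732×230×330×0.817 = 107402 W
P_out = 90700 W
Losses = P_in − P_out = 107402 − 90700 = 16702 W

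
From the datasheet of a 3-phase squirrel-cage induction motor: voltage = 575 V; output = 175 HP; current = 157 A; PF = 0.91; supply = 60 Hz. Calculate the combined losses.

11700 W

P_in = √3·V·I·cosφ = 1.732×575×157×0.91 = 142284 W
P_out = 175×746 = 130550 W
Losses = P_in − P_out = 142284 − 130550 = 11734 W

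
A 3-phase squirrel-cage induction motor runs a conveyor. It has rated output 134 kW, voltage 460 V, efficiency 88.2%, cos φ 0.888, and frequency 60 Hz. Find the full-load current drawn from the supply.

P_out = 134 kW = 134000 W
P_in = P_out / η = 134000 / 0.882 = 151927 W
I_L = P_in / (√3·V_L·cosφ) = 151927 / (1.732 × 460 × 0.888) = 215 A

215 A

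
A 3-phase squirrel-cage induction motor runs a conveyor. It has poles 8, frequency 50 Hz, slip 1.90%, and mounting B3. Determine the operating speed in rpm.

n_s = 120f/p = 120×50/8 = 750 rpm
n = n_s(1 − s) = 750 × (1 − 0.019) = 736 rpm

736 rpm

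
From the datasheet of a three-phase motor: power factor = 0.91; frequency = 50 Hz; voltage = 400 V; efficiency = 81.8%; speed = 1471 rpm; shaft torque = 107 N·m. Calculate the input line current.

ω = 2π×1471/60 = 154 rad/s; P_out = τω = 107 × 154 = 16478 W
P_in = P_out / η = 16478 / 0.818 = 20144 W
I_L = P_in / (√3·V_L·cosφ) = 20144 / (1.732 × 400 × 0.91) = 32 A

32 A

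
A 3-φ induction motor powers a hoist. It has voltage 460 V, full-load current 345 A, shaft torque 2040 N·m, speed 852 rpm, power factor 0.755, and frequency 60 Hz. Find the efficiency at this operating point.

87.7 %

ω = 2π × 852/60 = 89.22 rad/s; P_out = τω = 2040 × 89.22 = 182009 W
P_in = √3·V_L·I_L·cosφ = 1.732 × 460 × 345 × 0.755 = 207526 W
η = P_out / P_in = 182009 / 207526 = 0.877 = 87.7%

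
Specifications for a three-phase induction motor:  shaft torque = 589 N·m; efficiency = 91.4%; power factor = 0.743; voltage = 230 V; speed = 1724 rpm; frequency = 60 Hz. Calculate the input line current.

393 A

ω = 2π×1724/60 = 180.5 rad/s; P_out = τω = 589 × 180.5 = 106315 W
P_in = P_out / η = 106315 / 0.914 = 116318 W
I_L = P_in / (√3·V_L·cosφ) = 116318 / (1.732 × 230 × 0.743) = 393 A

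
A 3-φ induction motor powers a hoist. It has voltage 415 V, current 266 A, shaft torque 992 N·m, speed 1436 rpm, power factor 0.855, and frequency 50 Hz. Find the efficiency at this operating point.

91.3 %

ω = 2π × 1436/60 = 150.4 rad/s; P_out = τω = 992 × 150.4 = 149197 W
P_in = √3·V_L·I_L·cosφ = 1.732 × 415 × 266 × 0.855 = 163472 W
η = P_out / P_in = 149197 / 163472 = 0.913 = 91.3%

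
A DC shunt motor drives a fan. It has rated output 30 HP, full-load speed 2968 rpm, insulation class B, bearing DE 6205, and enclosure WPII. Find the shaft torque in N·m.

72 N·m

P_out = 30 × 746 = 22380 W
ω = 2π × 2968/60 = 310.8 rad/s
τ = P_out/ω = 22380/310.8 = 72 N·m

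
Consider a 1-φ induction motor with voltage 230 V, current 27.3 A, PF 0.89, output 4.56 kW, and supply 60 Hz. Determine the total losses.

P_in = V·I·cosφ = 230×27.3×0.89 = 5588 W
P_out = 4560 W
Losses = P_in − P_out = 5588 − 4560 = 1028 W

1.03 kW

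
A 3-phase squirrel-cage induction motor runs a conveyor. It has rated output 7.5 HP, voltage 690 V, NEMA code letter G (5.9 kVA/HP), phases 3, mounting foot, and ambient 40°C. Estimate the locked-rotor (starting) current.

37 A

S_LR = 5.9 × 7.5 = 44.25 kVA
I_LR = S_LR/(√3·V_L) = 44250/(1.732×690) = 37 A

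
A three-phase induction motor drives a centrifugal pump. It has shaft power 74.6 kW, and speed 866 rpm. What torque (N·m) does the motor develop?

ω = 2π × 866/60 = 90.69 rad/s
τ = P/ω = 74600/90.69 = 823 N·m

823 N·m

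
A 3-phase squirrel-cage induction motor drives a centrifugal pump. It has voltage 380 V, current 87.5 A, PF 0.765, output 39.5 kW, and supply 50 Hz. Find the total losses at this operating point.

4.56 kW

P_in = √3·V·I·cosφ = 1.732×380×87.5×0.765 = 44056 W
P_out = 39500 W
Losses = P_in − P_out = 44056 − 39500 = 4556 W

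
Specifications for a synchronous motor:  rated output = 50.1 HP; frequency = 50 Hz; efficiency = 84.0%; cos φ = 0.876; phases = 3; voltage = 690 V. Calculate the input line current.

P_out = 50.1 × 746 = 37375 W
P_in = P_out / η = 37375 / 0.840 = 44494 W
I_L = P_in / (√3·V_L·cosφ) = 44494 / (1.732 × 690 × 0.876) = 42.5 A

42.5 A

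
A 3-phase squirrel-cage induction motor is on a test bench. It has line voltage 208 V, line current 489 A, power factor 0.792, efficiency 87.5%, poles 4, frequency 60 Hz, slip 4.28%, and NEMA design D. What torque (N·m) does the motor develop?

677 N·m

P_in = √3·V·I·cosφ = 1.732 × 208 × 489 × 0.792 = 139523 W
P_out = η·P_in = 0.875 × 139523 = 122083 W
n_s = 120×60/4 = 1800 rpm; n = 1800×(1−0.0428) = 1723 rpm
ω = 2π×1723/60 = 180.4 rad/s
τ = P_out/ω = 122083/180.4 = 677 N·m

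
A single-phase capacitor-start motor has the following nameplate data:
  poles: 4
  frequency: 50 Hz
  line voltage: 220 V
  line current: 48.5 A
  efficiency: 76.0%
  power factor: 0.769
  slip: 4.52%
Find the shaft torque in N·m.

41.6 N·m

P_in = V·I·cosφ = 220 × 48.5 × 0.769 = 8205 W
P_out = η·P_in = 0.76 × 8205 = 6236 W
n_s = 120×50/4 = 1500 rpm; n = 1500×(1−0.0452) = 1432 rpm
ω = 2π×1432/60 = 150 rad/s
τ = P_out/ω = 6236/150 = 41.6 N·m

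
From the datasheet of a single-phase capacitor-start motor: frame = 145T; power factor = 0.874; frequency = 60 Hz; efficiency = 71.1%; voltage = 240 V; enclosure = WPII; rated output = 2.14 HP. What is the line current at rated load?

10.7 A

P_out = 2.14 × 746 = 1596 W
P_in = P_out / η = 1596 / 0.711 = 2245 W
I = P_in / (V·cosφ) = 2245 / (240 × 0.874) = 10.7 A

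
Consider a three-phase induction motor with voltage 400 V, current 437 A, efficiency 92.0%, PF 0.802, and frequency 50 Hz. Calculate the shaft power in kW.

223 kW

P_in = √3·V·I·cosφ = 1.732 × 400 × 437 × 0.802 = 242808 W
P_out = η·P_in = 0.92 × 242808 = 223383 W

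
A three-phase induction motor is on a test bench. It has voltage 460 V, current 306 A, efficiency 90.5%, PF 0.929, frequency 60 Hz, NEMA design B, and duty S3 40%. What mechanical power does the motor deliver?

205 kW

P_in = √3·V·I·cosφ = 1.732 × 460 × 306 × 0.929 = 226487 W
P_out = η·P_in = 0.905 × 226487 = 204971 W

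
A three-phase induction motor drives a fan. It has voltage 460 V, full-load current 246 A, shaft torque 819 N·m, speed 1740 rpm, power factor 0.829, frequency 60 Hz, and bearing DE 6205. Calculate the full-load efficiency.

91.8 %

ω = 2π × 1740/60 = 182.2 rad/s; P_out = τω = 819 × 182.2 = 149222 W
P_in = √3·V_L·I_L·cosφ = 1.732 × 460 × 246 × 0.829 = 162478 W
η = P_out / P_in = 149222 / 162478 = 0.918 = 91.8%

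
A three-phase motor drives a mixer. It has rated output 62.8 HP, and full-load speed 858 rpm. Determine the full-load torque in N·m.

521 N·m

P_out = 62.8 × 746 = 46849 W
ω = 2π × 858/60 = 89.85 rad/s
τ = P_out/ω = 46849/89.85 = 521 N·m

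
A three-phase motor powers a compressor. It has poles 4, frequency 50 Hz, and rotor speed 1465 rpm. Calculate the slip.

n_s = 120f/p = 120×50/4 = 1500 rpm
s = (n_s − n)/n_s = (1500 − 1465)/1500 = 0.0233

2.33 %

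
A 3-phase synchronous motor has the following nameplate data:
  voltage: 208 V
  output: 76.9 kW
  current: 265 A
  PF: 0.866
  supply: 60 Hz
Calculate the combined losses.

P_in = √3·V·I·cosφ = 1.732×208×265×0.866 = 82675 W
P_out = 76900 W
Losses = P_in − P_out = 82675 − 76900 = 5775 W

5780 W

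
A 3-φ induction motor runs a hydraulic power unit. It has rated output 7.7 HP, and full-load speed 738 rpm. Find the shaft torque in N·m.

74.3 N·m

P_out = 7.7 × 746 = 5744 W
ω = 2π × 738/60 = 77.28 rad/s
τ = P_out/ω = 5744/77.28 = 74.3 N·m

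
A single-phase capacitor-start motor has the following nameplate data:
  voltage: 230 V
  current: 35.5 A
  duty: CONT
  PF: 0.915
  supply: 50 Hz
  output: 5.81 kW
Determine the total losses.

P_in = V·I·cosφ = 230×35.5×0.915 = 7471 W
P_out = 5810 W
Losses = P_in − P_out = 7471 − 5810 = 1661 W

1660 W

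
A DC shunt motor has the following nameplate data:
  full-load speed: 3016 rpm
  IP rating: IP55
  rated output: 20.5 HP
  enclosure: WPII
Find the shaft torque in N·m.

48.4 N·m

P_out = 20.5 × 746 = 15293 W
ω = 2π × 3016/60 = 315.8 rad/s
τ = P_out/ω = 15293/315.8 = 48.4 N·m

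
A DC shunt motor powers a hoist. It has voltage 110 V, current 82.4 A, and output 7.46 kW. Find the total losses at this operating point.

P_in = V·I = 110×82.4 = 9064 W
P_out = 7460 W
Losses = P_in − P_out = 9064 − 7460 = 1604 W

1600 W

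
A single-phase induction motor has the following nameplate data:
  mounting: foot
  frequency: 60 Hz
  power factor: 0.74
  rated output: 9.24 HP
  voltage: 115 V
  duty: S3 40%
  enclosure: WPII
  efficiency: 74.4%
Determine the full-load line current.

P_out = 9.24 × 746 = 6893 W
P_in = P_out / η = 6893 / 0.744 = 9265 W
I = P_in / (V·cosφ) = 9265 / (115 × 0.74) = 109 A

109 A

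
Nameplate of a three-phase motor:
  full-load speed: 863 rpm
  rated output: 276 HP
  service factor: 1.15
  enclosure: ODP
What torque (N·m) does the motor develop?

P_out = 276 × 746 = 205896 W
ω = 2π × 863/60 = 90.37 rad/s
τ = P_out/ω = 205896/90.37 = 2280 N·m

2280 N·m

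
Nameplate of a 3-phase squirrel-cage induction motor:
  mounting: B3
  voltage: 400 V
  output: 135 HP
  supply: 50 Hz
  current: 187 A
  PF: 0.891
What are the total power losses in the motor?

P_in = √3·V·I·cosφ = 1.732×400×187×0.891 = 115432 W
P_out = 135×746 = 100710 W
Losses = P_in − P_out = 115432 − 100710 = 14722 W

14.7 kW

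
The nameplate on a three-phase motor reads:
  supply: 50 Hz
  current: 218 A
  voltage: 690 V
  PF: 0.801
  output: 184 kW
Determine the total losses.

24700 W

P_in = √3·V·I·cosφ = 1.732×690×218×0.801 = 208682 W
P_out = 184000 W
Losses = P_in − P_out = 208682 − 184000 = 24682 W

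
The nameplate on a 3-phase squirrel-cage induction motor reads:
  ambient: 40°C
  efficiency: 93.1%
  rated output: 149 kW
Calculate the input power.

P_out = 149000 W
P_in = P_out/η = 149000/0.931 = 160043 W = 160 kW

160 kW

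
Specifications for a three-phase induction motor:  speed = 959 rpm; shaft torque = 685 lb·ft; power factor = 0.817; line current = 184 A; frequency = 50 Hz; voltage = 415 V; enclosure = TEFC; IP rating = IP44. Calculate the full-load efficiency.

τ = 685 lb·ft × 1.356 = 928.9 N·m
ω = 2π × 959/60 = 100.4 rad/s; P_out = τω = 928.9 × 100.4 = 93262 W
P_in = √3·V_L·I_L·cosφ = 1.732 × 415 × 184 × 0.817 = 108053 W
η = P_out / P_in = 93262 / 108053 = 0.863 = 86.3%

86.3 %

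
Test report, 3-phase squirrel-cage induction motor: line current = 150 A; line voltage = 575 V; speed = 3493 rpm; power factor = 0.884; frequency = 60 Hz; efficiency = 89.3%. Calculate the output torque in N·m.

P_in = √3·V·I·cosφ = 1.732 × 575 × 150 × 0.884 = 132056 W
P_out = η·P_in = 0.893 × 132056 = 117926 W
n = 3493 rpm
ω = 2π×3493/60 = 365.8 rad/s
τ = P_out/ω = 117926/365.8 = 322 N·m

322 N·m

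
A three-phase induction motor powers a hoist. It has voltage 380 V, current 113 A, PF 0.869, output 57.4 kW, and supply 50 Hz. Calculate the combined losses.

7230 W

P_in = √3·V·I·cosφ = 1.732×380×113×0.869 = 64629 W
P_out = 57400 W
Losses = P_in − P_out = 64629 − 57400 = 7229 W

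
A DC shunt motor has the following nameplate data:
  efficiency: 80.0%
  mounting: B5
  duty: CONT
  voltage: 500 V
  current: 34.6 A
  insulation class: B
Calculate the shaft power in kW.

P_in = V·I = 500 × 34.6 = 17300 W
P_out = η·P_in = 0.8 × 17300 = 13840 W

13.8 kW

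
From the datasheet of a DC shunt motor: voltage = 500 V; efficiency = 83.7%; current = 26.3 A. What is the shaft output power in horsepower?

P_in = V·I = 500 × 26.3 = 13150 W
P_out = η·P_in = 0.837 × 13150 = 11007 W
= 11007/746 = 14.8 HP

14.8 HP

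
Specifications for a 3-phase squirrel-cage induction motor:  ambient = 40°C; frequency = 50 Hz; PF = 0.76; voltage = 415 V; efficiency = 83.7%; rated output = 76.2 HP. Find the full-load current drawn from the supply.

124 A

P_out = 76.2 × 746 = 56845 W
P_in = P_out / η = 56845 / 0.837 = 67915 W
I_L = P_in / (√3·V_L·cosφ) = 67915 / (1.732 × 415 × 0.76) = 124 A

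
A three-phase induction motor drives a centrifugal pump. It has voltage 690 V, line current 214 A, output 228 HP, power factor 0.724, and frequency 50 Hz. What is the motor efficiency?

91.9 %

P_out = 228 × 746 = 170088 W
P_in = √3·V_L·I_L·cosφ = 1.732 × 690 × 214 × 0.724 = 185161 W
η = P_out / P_in = 170088 / 185161 = 0.919 = 91.9%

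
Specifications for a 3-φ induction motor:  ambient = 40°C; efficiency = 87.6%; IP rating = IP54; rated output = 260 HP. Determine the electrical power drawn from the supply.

P_out = 260 × 746 = 193960 W
P_in = P_out/η = 193960/0.876 = 221416 W = 221 kW

221 kW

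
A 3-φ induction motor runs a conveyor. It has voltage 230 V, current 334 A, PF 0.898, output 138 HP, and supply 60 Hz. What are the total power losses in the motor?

P_in = √3·V·I·cosφ = 1.732×230×334×0.898 = 119481 W
P_out = 138×746 = 102948 W
Losses = P_in − P_out = 119481 − 102948 = 16533 W

16.5 kW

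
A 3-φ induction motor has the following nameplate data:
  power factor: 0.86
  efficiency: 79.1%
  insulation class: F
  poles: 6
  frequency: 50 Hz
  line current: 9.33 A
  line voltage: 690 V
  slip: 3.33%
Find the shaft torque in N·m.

P_in = √3·V·I·cosφ = 1.732 × 690 × 9.33 × 0.86 = 9589 W
P_out = η·P_in = 0.791 × 9589 = 7585 W
n_s = 120×50/6 = 1000 rpm; n = 1000×(1−0.0333) = 967 rpm
ω = 2π×967/60 = 101.3 rad/s
τ = P_out/ω = 7585/101.3 = 74.9 N·m

74.9 N·m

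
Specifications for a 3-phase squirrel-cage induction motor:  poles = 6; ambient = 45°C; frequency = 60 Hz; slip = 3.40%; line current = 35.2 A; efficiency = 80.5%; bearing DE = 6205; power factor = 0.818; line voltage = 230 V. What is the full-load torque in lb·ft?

P_in = √3·V·I·cosφ = 1.732 × 230 × 35.2 × 0.818 = 11470 W
P_out = η·P_in = 0.805 × 11470 = 9233 W
n_s = 120×60/6 = 1200 rpm; n = 1200×(1−0.034) = 1159 rpm
ω = 2π×1159/60 = 121.4 rad/s
τ = P_out/ω = 9233/121.4 = 76.05 N·m
In lb·ft: 76.05/1.356 = 56.1 lb·ft

56.1 lb·ft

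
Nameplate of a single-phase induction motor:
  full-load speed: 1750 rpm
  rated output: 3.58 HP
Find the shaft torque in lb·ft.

10.7 lb·ft

P_out = 3.58 × 746 = 2671 W
ω = 2π × 1750/60 = 183.3 rad/s
τ = P_out/ω = 2671/183.3 = 14.57 N·m
In lb·ft: 14.57/1.356 = 10.7 lb·ft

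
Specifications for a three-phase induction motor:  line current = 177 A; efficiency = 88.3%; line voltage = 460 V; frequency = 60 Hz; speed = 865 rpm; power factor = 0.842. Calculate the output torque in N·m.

P_in = √3·V·I·cosφ = 1.732 × 460 × 177 × 0.842 = 118738 W
P_out = η·P_in = 0.883 × 118738 = 104846 W
n = 865 rpm
ω = 2π×865/60 = 90.58 rad/s
τ = P_out/ω = 104846/90.58 = 1160 N·m

1160 N·m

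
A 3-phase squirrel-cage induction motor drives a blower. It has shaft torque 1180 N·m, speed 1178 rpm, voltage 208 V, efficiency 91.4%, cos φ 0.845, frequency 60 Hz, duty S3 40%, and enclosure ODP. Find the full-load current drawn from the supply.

523 A

ω = 2π×1178/60 = 123.4 rad/s; P_out = τω = 1180 × 123.4 = 145612 W
P_in = P_out / η = 145612 / 0.914 = 159313 W
I_L = P_in / (√3·V_L·cosφ) = 159313 / (1.732 × 208 × 0.845) = 523 A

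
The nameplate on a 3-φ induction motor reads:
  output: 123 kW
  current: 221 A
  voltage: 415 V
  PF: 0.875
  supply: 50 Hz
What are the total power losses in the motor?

P_in = √3·V·I·cosφ = 1.732×415×221×0.875 = 138994 W
P_out = 123000 W
Losses = P_in − P_out = 138994 − 123000 = 15994 W

16000 W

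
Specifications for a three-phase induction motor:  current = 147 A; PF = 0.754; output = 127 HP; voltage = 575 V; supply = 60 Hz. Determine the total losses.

15.6 kW

P_in = √3·V·I·cosφ = 1.732×575×147×0.754 = 110384 W
P_out = 127×746 = 94742 W
Losses = P_in − P_out = 110384 − 94742 = 15642 W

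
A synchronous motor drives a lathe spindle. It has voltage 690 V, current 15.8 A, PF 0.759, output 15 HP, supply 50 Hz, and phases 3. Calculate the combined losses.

3.14 kW

P_in = √3·V·I·cosφ = 1.732×690×15.8×0.759 = 14332 W
P_out = 15×746 = 11190 W
Losses = P_in − P_out = 14332 − 11190 = 3142 W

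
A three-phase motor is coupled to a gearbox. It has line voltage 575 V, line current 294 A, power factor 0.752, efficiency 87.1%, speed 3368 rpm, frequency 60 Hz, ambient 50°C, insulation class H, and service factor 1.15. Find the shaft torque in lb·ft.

401 lb·ft

P_in = √3·V·I·cosφ = 1.732 × 575 × 294 × 0.752 = 220182 W
P_out = η·P_in = 0.871 × 220182 = 191779 W
n = 3368 rpm
ω = 2π×3368/60 = 352.7 rad/s
τ = P_out/ω = 191779/352.7 = 543.7 N·m
In lb·ft: 543.7/1.356 = 401 lb·ft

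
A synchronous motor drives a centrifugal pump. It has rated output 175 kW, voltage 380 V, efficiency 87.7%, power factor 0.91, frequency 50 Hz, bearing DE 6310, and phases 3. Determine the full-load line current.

P_out = 175 kW = 175000 W
P_in = P_out / η = 175000 / 0.877 = 199544 W
I_L = P_in / (√3·V_L·cosφ) = 199544 / (1.732 × 380 × 0.91) = 333 A

333 A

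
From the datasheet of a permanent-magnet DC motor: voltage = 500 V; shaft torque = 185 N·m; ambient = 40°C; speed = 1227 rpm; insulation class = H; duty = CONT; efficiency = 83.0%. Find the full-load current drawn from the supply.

ω = 2π×1227/60 = 128.5 rad/s; P_out = τω = 185 × 128.5 = 23773 W
P_in = P_out / η = 23773 / 0.830 = 28642 W
I = P_in / V = 28642 / 500 = 57.3 A

57.3 A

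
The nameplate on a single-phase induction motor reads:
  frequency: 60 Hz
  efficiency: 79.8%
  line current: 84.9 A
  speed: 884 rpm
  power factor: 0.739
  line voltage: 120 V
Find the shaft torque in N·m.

P_in = V·I·cosφ = 120 × 84.9 × 0.739 = 7529 W
P_out = η·P_in = 0.798 × 7529 = 6008 W
n = 884 rpm
ω = 2π×884/60 = 92.57 rad/s
τ = P_out/ω = 6008/92.57 = 64.9 N·m

64.9 N·m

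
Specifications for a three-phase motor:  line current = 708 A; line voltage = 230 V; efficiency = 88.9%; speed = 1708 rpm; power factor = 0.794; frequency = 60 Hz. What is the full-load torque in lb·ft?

821 lb·ft

P_in = √3·V·I·cosφ = 1.732 × 230 × 708 × 0.794 = 223939 W
P_out = η·P_in = 0.889 × 223939 = 199082 W
n = 1708 rpm
ω = 2π×1708/60 = 178.9 rad/s
τ = P_out/ω = 199082/178.9 = 1113 N·m
In lb·ft: 1113/1.356 = 821 lb·ft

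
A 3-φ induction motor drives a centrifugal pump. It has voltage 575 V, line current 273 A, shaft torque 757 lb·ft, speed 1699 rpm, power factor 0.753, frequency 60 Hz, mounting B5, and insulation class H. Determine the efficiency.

τ = 757 lb·ft × 1.356 = 1026 N·m
ω = 2π × 1699/60 = 177.9 rad/s; P_out = τω = 1026 × 177.9 = 182525 W
P_in = √3·V_L·I_L·cosφ = 1.732 × 575 × 273 × 0.753 = 204726 W
η = P_out / P_in = 182525 / 204726 = 0.892 = 89.2%

89.2 %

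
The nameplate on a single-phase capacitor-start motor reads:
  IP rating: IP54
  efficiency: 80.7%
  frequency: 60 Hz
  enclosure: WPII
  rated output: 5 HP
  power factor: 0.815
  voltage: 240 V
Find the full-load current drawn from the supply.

23.6 A

P_out = 5 × 746 = 3730 W
P_in = P_out / η = 3730 / 0.807 = 4622 W
I = P_in / (V·cosφ) = 4622 / (240 × 0.815) = 23.6 A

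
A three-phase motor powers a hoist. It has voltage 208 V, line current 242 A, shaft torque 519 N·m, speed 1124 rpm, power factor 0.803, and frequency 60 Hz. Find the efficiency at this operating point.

ω = 2π × 1124/60 = 117.7 rad/s; P_out = τω = 519 × 117.7 = 61086 W
P_in = √3·V_L·I_L·cosφ = 1.732 × 208 × 242 × 0.803 = 70007 W
η = P_out / P_in = 61086 / 70007 = 0.873 = 87.3%

87.3 %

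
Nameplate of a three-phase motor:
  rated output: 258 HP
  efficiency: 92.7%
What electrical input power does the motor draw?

P_out = 258 × 746 = 192468 W
P_in = P_out/η = 192468/0.927 = 207625 W = 208 kW

208 kW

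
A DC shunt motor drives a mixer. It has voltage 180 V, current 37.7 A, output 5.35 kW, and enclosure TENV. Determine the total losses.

P_in = V·I = 180×37.7 = 6786 W
P_out = 5350 W
Losses = P_in − P_out = 6786 − 5350 = 1436 W

1.44 kW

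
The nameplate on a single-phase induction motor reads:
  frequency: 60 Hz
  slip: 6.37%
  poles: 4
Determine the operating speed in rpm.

1685 rpm

n_s = 120f/p = 120×60/4 = 1800 rpm
n = n_s(1 − s) = 1800 × (1 − 0.0637) = 1685 rpm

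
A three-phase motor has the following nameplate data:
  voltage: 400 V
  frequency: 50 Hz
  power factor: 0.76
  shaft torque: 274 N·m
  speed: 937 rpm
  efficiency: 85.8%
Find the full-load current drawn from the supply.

59.5 A

ω = 2π×937/60 = 98.12 rad/s; P_out = τω = 274 × 98.12 = 26885 W
P_in = P_out / η = 26885 / 0.858 = 31334 W
I_L = P_in / (√3·V_L·cosφ) = 31334 / (1.732 × 400 × 0.76) = 59.5 A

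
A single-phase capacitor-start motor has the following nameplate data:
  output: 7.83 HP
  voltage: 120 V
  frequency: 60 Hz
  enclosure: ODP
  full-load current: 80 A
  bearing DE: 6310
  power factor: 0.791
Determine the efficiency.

P_out = 7.83 × 746 = 5841 W
P_in = V·I·cosφ = 120 × 80 × 0.791 = 7594 W
η = P_out / P_in = 5841 / 7594 = 0.769 = 76.9%

76.9 %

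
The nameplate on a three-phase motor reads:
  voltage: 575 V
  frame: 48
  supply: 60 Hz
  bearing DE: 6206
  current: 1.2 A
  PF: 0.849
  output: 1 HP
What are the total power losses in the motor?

P_in = √3·V·I·cosφ = 1.732×575×1.2×0.849 = 1015 W
P_out = 1×746 = 746 W
Losses = P_in − P_out = 1015 − 746 = 269 W

269 W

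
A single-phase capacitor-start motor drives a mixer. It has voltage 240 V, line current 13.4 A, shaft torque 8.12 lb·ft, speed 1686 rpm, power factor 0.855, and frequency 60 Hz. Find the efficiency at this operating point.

70.7 %

τ = 8.12 lb·ft × 1.356 = 11.01 N·m
ω = 2π × 1686/60 = 176.6 rad/s; P_out = τω = 11.01 × 176.6 = 1944 W
P_in = V·I·cosφ = 240 × 13.4 × 0.855 = 2750 W
η = P_out / P_in = 1944 / 2750 = 0.707 = 70.7%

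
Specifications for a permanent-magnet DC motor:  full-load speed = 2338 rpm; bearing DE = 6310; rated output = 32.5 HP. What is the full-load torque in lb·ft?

73 lb·ft

P_out = 32.5 × 746 = 24245 W
ω = 2π × 2338/60 = 244.8 rad/s
τ = P_out/ω = 24245/244.8 = 99.04 N·m
In lb·ft: 99.04/1.356 = 73 lb·ft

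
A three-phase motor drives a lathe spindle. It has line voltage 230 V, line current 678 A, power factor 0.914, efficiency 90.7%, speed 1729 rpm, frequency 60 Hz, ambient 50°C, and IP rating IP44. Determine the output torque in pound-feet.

912 lb·ft

P_in = √3·V·I·cosφ = 1.732 × 230 × 678 × 0.914 = 246861 W
P_out = η·P_in = 0.907 × 246861 = 223903 W
n = 1729 rpm
ω = 2π×1729/60 = 181.1 rad/s
τ = P_out/ω = 223903/181.1 = 1236 N·m
In lb·ft: 1236/1.356 = 912 lb·ft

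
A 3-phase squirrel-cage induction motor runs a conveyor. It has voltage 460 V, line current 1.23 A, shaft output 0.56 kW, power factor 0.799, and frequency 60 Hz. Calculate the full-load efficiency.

71.5 %

P_out = 0.56 kW = 560 W
P_in = √3·V_L·I_L·cosφ = 1.732 × 460 × 1.23 × 0.799 = 783 W
η = P_out / P_in = 560 / 783 = 0.715 = 71.5%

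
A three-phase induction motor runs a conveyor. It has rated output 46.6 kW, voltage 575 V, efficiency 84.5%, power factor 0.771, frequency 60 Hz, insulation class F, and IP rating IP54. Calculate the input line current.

P_out = 46.6 kW = 46600 W
P_in = P_out / η = 46600 / 0.845 = 55148 W
I_L = P_in / (√3·V_L·cosφ) = 55148 / (1.732 × 575 × 0.771) = 71.8 A

71.8 A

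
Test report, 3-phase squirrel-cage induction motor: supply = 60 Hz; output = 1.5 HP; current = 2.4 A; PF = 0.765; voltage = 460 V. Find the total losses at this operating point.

344 W

P_in = √3·V·I·cosφ = 1.732×460×2.4×0.765 = 1463 W
P_out = 1.5×746 = 1119 W
Losses = P_in − P_out = 1463 − 1119 = 344 W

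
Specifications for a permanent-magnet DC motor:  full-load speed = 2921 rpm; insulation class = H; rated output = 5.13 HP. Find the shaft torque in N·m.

P_out = 5.13 × 746 = 3827 W
ω = 2π × 2921/60 = 305.9 rad/s
τ = P_out/ω = 3827/305.9 = 12.5 N·m

12.5 N·m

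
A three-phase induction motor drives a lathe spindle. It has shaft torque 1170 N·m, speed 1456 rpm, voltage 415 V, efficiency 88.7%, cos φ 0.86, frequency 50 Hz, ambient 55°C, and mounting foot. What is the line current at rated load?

325 A

ω = 2π×1456/60 = 152.5 rad/s; P_out = τω = 1170 × 152.5 = 178425 W
P_in = P_out / η = 178425 / 0.887 = 201156 W
I_L = P_in / (√3·V_L·cosφ) = 201156 / (1.732 × 415 × 0.86) = 325 A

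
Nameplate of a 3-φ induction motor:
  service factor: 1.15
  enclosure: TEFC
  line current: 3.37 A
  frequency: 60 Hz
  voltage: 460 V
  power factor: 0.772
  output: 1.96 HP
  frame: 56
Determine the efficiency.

70.5 %

P_out = 1.96 × 746 = 1462 W
P_in = √3·V_L·I_L·cosφ = 1.732 × 460 × 3.37 × 0.772 = 2073 W
η = P_out / P_in = 1462 / 2073 = 0.705 = 70.5%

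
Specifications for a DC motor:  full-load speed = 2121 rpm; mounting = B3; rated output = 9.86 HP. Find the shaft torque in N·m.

P_out = 9.86 × 746 = 7356 W
ω = 2π × 2121/60 = 222.1 rad/s
τ = P_out/ω = 7356/222.1 = 33.1 N·m

33.1 N·m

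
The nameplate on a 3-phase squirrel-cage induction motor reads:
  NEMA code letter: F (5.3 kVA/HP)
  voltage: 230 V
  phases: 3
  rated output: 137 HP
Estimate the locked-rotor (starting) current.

1820 A

S_LR = 5.3 × 137 = 726.1 kVA
I_LR = S_LR/(√3·V_L) = 726100/(1.732×230) = 1820 A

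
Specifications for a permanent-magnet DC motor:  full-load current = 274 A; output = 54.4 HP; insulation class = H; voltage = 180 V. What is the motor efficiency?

82.3 %

P_out = 54.4 × 746 = 40582 W
P_in = V·I = 180 × 274 = 49320 W
η = P_out / P_in = 40582 / 49320 = 0.823 = 82.3%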